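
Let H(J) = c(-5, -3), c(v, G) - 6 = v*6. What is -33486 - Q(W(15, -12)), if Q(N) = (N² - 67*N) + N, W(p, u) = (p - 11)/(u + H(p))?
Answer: -2712961/81 ≈ -33493.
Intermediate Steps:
c(v, G) = 6 + 6*v (c(v, G) = 6 + v*6 = 6 + 6*v)
H(J) = -24 (H(J) = 6 + 6*(-5) = 6 - 30 = -24)
W(p, u) = (-11 + p)/(-24 + u) (W(p, u) = (p - 11)/(u - 24) = (-11 + p)/(-24 + u))
Q(N) = N² - 66*N
-33486 - Q(W(15, -12)) = -33486 - (-11 + 15)/(-24 - 12)*(-66 + (-11 + 15)/(-24 - 12)) = -33486 - 4/(-36)*(-66 + 4/(-36)) = -33486 - (-1/36*4)*(-66 - 1/36*4) = -33486 - (-1)*(-66 - ⅑)/9 = -33486 - (-1)*(-595)/(9*9) = -33486 - 1*595/81 = -33486 - 595/81 = -2712961/81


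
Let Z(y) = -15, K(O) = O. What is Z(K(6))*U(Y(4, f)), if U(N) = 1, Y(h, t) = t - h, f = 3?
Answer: -15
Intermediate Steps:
Z(K(6))*U(Y(4, f)) = -15*1 = -15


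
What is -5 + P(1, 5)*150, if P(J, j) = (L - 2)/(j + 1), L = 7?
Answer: 120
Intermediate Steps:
P(J, j) = 5/(1 + j) (P(J, j) = (7 - 2)/(j + 1) = 5/(1 + j))
-5 + P(1, 5)*150 = -5 + (5/(1 + 5))*150 = -5 + (5/6)*150 = -5 + (5*(⅙))*150 = -5 + (⅚)*150 = -5 + 125 = 120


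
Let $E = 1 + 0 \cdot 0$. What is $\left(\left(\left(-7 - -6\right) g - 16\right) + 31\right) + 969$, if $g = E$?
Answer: $983$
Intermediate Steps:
$E = 1$ ($E = 1 + 0 = 1$)
$g = 1$
$\left(\left(\left(-7 - -6\right) g - 16\right) + 31\right) + 969 = \left(\left(\left(-7 - -6\right) 1 - 16\right) + 31\right) + 969 = \left(\left(\left(-7 + 6\right) 1 - 16\right) + 31\right) + 969 = \left(\left(\left(-1\right) 1 - 16\right) + 31\right) + 969 = \left(\left(-1 - 16\right) + 31\right) + 969 = \left(-17 + 31\right) + 969 = 14 + 969 = 983$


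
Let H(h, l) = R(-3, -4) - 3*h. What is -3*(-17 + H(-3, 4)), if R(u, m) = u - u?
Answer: 24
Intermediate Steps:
R(u, m) = 0
H(h, l) = -3*h (H(h, l) = 0 - 3*h = -3*h)
-3*(-17 + H(-3, 4)) = -3*(-17 - 3*(-3)) = -3*(-17 + 9) = -3*(-8) = 24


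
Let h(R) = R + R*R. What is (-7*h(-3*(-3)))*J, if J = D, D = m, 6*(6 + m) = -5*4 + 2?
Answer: 5670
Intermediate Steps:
m = -9 (m = -6 + (-5*4 + 2)/6 = -6 + (-20 + 2)/6 = -6 + (⅙)*(-18) = -6 - 3 = -9)
D = -9
J = -9
h(R) = R + R²
(-7*h(-3*(-3)))*J = -7*(-3*(-3))*(1 - 3*(-3))*(-9) = -63*(1 + 9)*(-9) = -63*10*(-9) = -7*90*(-9) = -630*(-9) = 5670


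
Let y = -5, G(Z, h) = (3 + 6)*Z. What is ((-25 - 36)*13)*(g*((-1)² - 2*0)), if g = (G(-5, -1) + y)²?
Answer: -1982500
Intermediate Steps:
G(Z, h) = 9*Z
g = 2500 (g = (9*(-5) - 5)² = (-45 - 5)² = (-50)² = 2500)
((-25 - 36)*13)*(g*((-1)² - 2*0)) = ((-25 - 36)*13)*(2500*((-1)² - 2*0)) = (-61*13)*(2500*(1 + 0)) = -1982500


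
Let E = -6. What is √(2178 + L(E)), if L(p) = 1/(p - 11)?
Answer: 5*√25177/17 ≈ 46.668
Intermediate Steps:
L(p) = 1/(-11 + p)
√(2178 + L(E)) = √(2178 + 1/(-11 - 6)) = √(2178 + 1/(-17)) = √(2178 - 1/17) = √(37025/17) = 5*√25177/17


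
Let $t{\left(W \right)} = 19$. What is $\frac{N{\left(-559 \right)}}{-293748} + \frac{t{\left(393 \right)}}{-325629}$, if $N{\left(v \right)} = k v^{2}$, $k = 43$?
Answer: $- \frac{112189211021}{2452637628} \approx -45.742$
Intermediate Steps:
$N{\left(v \right)} = 43 v^{2}$
$\frac{N{\left(-559 \right)}}{-293748} + \frac{t{\left(393 \right)}}{-325629} = \frac{43 \left(-559\right)^{2}}{-293748} + \frac{19}{-325629} = 43 \cdot 312481 \left(- \frac{1}{293748}\right) + 19 \left(- \frac{1}{325629}\right) = 13436683 \left(- \frac{1}{293748}\right) - \frac{19}{325629} = - \frac{1033591}{22596} - \frac{19}{325629} = - \frac{112189211021}{2452637628}$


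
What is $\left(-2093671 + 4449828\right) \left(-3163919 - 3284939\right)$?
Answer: $-15194521918706$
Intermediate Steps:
$\left(-2093671 + 4449828\right) \left(-3163919 - 3284939\right) = 2356157 \left(-6448858\right) = -15194521918706$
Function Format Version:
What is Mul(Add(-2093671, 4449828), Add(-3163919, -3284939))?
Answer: -15194521918706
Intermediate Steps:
Mul(Add(-2093671, 4449828), Add(-3163919, -3284939)) = Mul(2356157, -6448858) = -15194521918706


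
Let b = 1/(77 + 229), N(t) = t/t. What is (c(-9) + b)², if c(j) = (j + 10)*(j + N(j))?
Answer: 5987809/93636 ≈ 63.948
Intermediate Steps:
N(t) = 1
b = 1/306 ≈ 0.0032680
c(j) = (1 + j)*(10 + j) (c(j) = (j + 10)*(j + 1) = (10 + j)*(1 + j) = (1 + j)*(10 + j))
(c(-9) + b)² = ((10 + (-9)² + 11*(-9)) + 1/306)² = ((10 + 81 - 99) + 1/306)² = (-8 + 1/306)² = (-2447/306)² = 5987809/93636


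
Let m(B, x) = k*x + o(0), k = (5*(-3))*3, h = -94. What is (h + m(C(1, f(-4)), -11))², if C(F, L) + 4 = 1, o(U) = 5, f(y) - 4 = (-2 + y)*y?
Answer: 164836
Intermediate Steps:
f(y) = 4 + y*(-2 + y) (f(y) = 4 + (-2 + y)*y = 4 + y*(-2 + y))
C(F, L) = -3 (C(F, L) = -4 + 1 = -3)
k = -45 (k = -15*3 = -45)
m(B, x) = 5 - 45*x (m(B, x) = -45*x + 5 = 5 - 45*x)
(h + m(C(1, f(-4)), -11))² = (-94 + (5 - 45*(-11)))² = (-94 + (5 + 495))² = (-94 + 500)² = 406² = 164836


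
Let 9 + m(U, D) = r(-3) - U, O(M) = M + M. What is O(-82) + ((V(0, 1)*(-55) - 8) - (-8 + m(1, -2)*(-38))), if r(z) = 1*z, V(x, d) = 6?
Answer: -988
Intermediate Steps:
O(M) = 2*M
r(z) = z
m(U, D) = -12 - U (m(U, D) = -9 + (-3 - U) = -12 - U)
O(-82) + ((V(0, 1)*(-55) - 8) - (-8 + m(1, -2)*(-38))) = 2*(-82) + ((6*(-55) - 8) - (-8 + (-12 - 1*1)*(-38))) = -164 + ((-330 - 8) - (-8 + (-12 - 1)*(-38))) = -164 + (-338 - (-8 - 13*(-38))) = -164 + (-338 - (-8 + 494)) = -164 + (-338 - 1*486) = -164 + (-338 - 486) = -164 - 824 = -988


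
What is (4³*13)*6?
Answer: 4992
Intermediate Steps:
(4³*13)*6 = (64*13)*6 = 832*6 = 4992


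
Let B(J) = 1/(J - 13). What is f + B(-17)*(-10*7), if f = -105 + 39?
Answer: -191/3 ≈ -63.667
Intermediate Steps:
f = -66
B(J) = 1/(-13 + J)
f + B(-17)*(-10*7) = -66 + (-10*7)/(-13 - 17) = -66 - 70/(-30) = -66 - 1/30*(-70) = -66 + 7/3 = -191/3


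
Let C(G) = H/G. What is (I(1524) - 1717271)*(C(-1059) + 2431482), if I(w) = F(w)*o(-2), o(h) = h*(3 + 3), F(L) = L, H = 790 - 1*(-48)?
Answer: -4468957861677400/1059 ≈ -4.2200e+12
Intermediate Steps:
H = 838 (H = 790 + 48 = 838)
o(h) = 6*h (o(h) = h*6 = 6*h)
I(w) = -12*w (I(w) = w*(6*(-2)) = w*(-12) = -12*w)
C(G) = 838/G
(I(1524) - 1717271)*(C(-1059) + 2431482) = (-12*1524 - 1717271)*(838/(-1059) + 2431482) = (-18288 - 1717271)*(838*(-1/1059) + 2431482) = -1735559*(-838/1059 + 2431482) = -1735559*2574938600/1059 = -4468957861677400/1059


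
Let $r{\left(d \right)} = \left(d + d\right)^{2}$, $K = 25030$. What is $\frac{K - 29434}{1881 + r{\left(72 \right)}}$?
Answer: $- \frac{1468}{7539} \approx -0.19472$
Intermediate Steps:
$r{\left(d \right)} = 4 d^{2}$ ($r{\left(d \right)} = \left(2 d\right)^{2} = 4 d^{2}$)
$\frac{K - 29434}{1881 + r{\left(72 \right)}} = \frac{25030 - 29434}{1881 + 4 \cdot 72^{2}} = - \frac{4404}{1881 + 4 \cdot 5184} = - \frac{4404}{1881 + 20736} = - \frac{4404}{22617} = \left(-4404\right) \frac{1}{22617} = - \frac{1468}{7539}$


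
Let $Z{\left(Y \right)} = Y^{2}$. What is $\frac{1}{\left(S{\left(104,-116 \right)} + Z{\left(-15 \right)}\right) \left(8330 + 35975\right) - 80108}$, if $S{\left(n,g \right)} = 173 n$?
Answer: $\frac{1}{807024077} \approx 1.2391 \cdot 10^{-9}$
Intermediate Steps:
$\frac{1}{\left(S{\left(104,-116 \right)} + Z{\left(-15 \right)}\right) \left(8330 + 35975\right) - 80108} = \frac{1}{\left(173 \cdot 104 + \left(-15\right)^{2}\right) \left(8330 + 35975\right) - 80108} = \frac{1}{\left(17992 + 225\right) 44305 - 80108} = \frac{1}{18217 \cdot 44305 - 80108} = \frac{1}{807104185 - 80108} = \frac{1}{807024077}$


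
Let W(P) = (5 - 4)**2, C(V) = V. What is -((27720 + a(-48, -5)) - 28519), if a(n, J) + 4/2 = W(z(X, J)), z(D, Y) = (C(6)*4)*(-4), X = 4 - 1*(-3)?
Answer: 800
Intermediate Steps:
X = 7 (X = 4 + 3 = 7)
z(D, Y) = -96 (z(D, Y) = (6*4)*(-4) = 24*(-4) = -96)
W(P) = 1 (W(P) = 1**2 = 1)
a(n, J) = -1 (a(n, J) = -2 + 1 = -1)
-((27720 + a(-48, -5)) - 28519) = -((27720 - 1) - 28519) = -(27719 - 28519) = -1*(-800) = 800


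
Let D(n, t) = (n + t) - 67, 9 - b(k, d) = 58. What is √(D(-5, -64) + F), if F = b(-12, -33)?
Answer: I*√185 ≈ 13.601*I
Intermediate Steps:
b(k, d) = -49 (b(k, d) = 9 - 1*58 = 9 - 58 = -49)
D(n, t) = -67 + n + t
F = -49
√(D(-5, -64) + F) = √((-67 - 5 - 64) - 49) = √(-136 - 49) = √(-185) = I*√185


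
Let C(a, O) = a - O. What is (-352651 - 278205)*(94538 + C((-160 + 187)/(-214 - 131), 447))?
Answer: -6826149590336/115 ≈ -5.9358e+10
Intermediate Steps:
(-352651 - 278205)*(94538 + C((-160 + 187)/(-214 - 131), 447)) = (-352651 - 278205)*(94538 + ((-160 + 187)/(-214 - 131) - 1*447)) = -630856*(94538 + (27/(-345) - 447)) = -630856*(94538 + (27*(-1/345) - 447)) = -630856*(94538 + (-9/115 - 447)) = -630856*(94538 - 51414/115) = -630856*10820456/115 = -6826149590336/115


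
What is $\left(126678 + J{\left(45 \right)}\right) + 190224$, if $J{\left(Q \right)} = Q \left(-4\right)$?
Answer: $316722$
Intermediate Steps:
$J{\left(Q \right)} = - 4 Q$
$\left(126678 + J{\left(45 \right)}\right) + 190224 = \left(126678 - 180\right) + 190224 = 126498 + 190224 = 316722$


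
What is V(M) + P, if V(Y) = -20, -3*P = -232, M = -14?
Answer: 172/3 ≈ 57.333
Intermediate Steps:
P = 232/3 (P = -⅓*(-232) = 232/3 ≈ 77.333)
V(M) + P = -20 + 232/3 = 172/3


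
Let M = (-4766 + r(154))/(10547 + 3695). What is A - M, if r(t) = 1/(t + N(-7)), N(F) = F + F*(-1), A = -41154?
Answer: -90261017309/2193268 ≈ -41154.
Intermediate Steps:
N(F) = 0 (N(F) = F - F = 0)
r(t) = 1/t (r(t) = 1/(t + 0) = 1/t)
M = -733963/2193268 (M = (-4766 + 1/154)/(10547 + 3695) = (-4766 + 1/154)/14242 = -733963/154*1/14242 = -733963/2193268 ≈ -0.33464)
A - M = -41154 - 1*(-733963/2193268) = -41154 + 733963/2193268 = -90261017309/2193268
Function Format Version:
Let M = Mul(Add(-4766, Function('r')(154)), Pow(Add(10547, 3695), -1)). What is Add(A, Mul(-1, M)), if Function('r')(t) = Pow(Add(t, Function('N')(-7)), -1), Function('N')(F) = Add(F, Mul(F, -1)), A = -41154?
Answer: Rational(-90261017309, 2193268) ≈ -41154.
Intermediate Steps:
Function('N')(F) = 0 (Function('N')(F) = Add(F, Mul(-1, F)) = 0)
Function('r')(t) = Pow(t, -1) (Function('r')(t) = Pow(Add(t, 0), -1) = Pow(t, -1))
M = Rational(-733963, 2193268) (M = Mul(Add(-4766, Pow(154, -1)), Pow(Add(10547, 3695), -1)) = Mul(Add(-4766, Rational(1, 154)), Pow(14242, -1)) = Mul(Rational(-733963, 154), Rational(1, 14242)) = Rational(-733963, 2193268) ≈ -0.33464)
Add(A, Mul(-1, M)) = Add(-41154, Mul(-1, Rational(-733963, 2193268))) = Add(-41154, Rational(733963, 2193268)) = Rational(-90261017309, 2193268)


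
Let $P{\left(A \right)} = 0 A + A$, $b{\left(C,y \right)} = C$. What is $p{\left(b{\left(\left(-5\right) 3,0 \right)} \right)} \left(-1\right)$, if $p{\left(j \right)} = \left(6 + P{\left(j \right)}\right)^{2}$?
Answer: $-81$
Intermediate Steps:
$P{\left(A \right)} = A$ ($P{\left(A \right)} = 0 + A = A$)
$p{\left(j \right)} = \left(6 + j\right)^{2}$
$p{\left(b{\left(\left(-5\right) 3,0 \right)} \right)} \left(-1\right) = \left(6 - 15\right)^{2} \left(-1\right) = \left(-9\right)^{2} \left(-1\right) = 81 \left(-1\right) = -81$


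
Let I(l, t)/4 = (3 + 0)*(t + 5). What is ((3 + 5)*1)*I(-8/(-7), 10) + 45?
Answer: 1485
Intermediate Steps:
I(l, t) = 60 + 12*t (I(l, t) = 4*((3 + 0)*(t + 5)) = 4*(3*(5 + t)) = 4*(15 + 3*t) = 60 + 12*t)
((3 + 5)*1)*I(-8/(-7), 10) + 45 = ((3 + 5)*1)*(60 + 12*10) + 45 = (8*1)*(60 + 120) + 45 = 8*180 + 45 = 1440 + 45 = 1485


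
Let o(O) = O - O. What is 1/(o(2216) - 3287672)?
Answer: -1/3287672 ≈ -3.0417e-7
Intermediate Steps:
o(O) = 0
1/(o(2216) - 3287672) = 1/(0 - 3287672) = 1/(-3287672) = -1/3287672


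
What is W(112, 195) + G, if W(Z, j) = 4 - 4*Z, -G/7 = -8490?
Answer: 58986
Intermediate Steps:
G = 59430 (G = -7*(-8490) = 59430)
W(112, 195) + G = (4 - 4*112) + 59430 = (4 - 448) + 59430 = -444 + 59430 = 58986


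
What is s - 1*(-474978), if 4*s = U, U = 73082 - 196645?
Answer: 1776349/4 ≈ 4.4409e+5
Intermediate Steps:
U = -123563
s = -123563/4 (s = (¼)*(-123563) = -123563/4 ≈ -30891.)
s - 1*(-474978) = -123563/4 - 1*(-474978) = -123563/4 + 474978 = 1776349/4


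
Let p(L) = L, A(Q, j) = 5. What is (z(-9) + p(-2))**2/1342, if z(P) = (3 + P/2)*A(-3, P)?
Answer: 361/5368 ≈ 0.067250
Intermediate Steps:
z(P) = 15 + 5*P/2 (z(P) = (3 + P/2)*5 = 15 + 5*P/2)
(z(-9) + p(-2))**2/1342 = ((15 + (5/2)*(-9)) - 2)**2/1342 = ((15 - 45/2) - 2)**2*(1/1342) = (-15/2 - 2)**2*(1/1342) = (-19/2)**2*(1/1342) = (361/4)*(1/1342) = 361/5368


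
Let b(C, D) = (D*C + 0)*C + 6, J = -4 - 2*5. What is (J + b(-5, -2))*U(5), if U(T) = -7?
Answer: 406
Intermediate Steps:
J = -14 (J = -4 - 10 = -14)
b(C, D) = 6 + D*C² (b(C, D) = (C*D + 0)*C + 6 = (C*D)*C + 6 = D*C² + 6 = 6 + D*C²)
(J + b(-5, -2))*U(5) = (-14 + (6 - 2*(-5)²))*(-7) = (-14 + (6 - 2*25))*(-7) = (-14 + (6 - 50))*(-7) = (-14 - 44)*(-7) = -58*(-7) = 406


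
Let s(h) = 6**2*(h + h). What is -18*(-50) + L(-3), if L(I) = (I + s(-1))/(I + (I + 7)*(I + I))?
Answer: 8125/9 ≈ 902.78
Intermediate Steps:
s(h) = 72*h (s(h) = 36*(2*h) = 72*h)
L(I) = (-72 + I)/(I + 2*I*(7 + I)) (L(I) = (I + 72*(-1))/(I + (I + 7)*(I + I)) = (I - 72)/(I + (7 + I)*(2*I)) = (-72 + I)/(I + 2*I*(7 + I)))
-18*(-50) + L(-3) = -18*(-50) + (-72 - 3)/((-3)*(15 + 2*(-3))) = 900 - 1/3*(-75)/(15 - 6) = 900 - 1/3*(-75)/9 = 900 - 1/3*1/9*(-75) = 900 + 25/9 = 8125/9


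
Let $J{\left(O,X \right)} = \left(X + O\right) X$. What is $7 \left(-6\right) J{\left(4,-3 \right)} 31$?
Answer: $3906$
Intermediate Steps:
$J{\left(O,X \right)} = X \left(O + X\right)$ ($J{\left(O,X \right)} = \left(O + X\right) X = X \left(O + X\right)$)
$7 \left(-6\right) J{\left(4,-3 \right)} 31 = 7 \left(-6\right) \left(- 3 \left(4 - 3\right)\right) 31 = - 42 \left(\left(-3\right) 1\right) 31 = \left(-42\right) \left(-3\right) 31 = 126 \cdot 31 = 3906$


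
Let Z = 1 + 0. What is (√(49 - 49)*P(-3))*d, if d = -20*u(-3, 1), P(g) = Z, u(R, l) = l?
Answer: 0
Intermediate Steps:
Z = 1
P(g) = 1
d = -20 (d = -20*1 = -20)
(√(49 - 49)*P(-3))*d = (√(49 - 49)*1)*(-20) = (√0*1)*(-20) = (0*1)*(-20) = 0*(-20) = 0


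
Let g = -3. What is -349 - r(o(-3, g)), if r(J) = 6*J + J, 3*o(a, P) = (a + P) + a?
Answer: -328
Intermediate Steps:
o(a, P) = P/3 + 2*a/3 (o(a, P) = ((a + P) + a)/3 = ((P + a) + a)/3 = (P + 2*a)/3 = P/3 + 2*a/3)
r(J) = 7*J
-349 - r(o(-3, g)) = -349 - 7*((⅓)*(-3) + (⅔)*(-3)) = -349 - 7*(-1 - 2) = -349 - 7*(-3) = -349 - 1*(-21) = -349 + 21 = -328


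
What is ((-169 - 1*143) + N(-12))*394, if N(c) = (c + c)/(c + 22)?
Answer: -619368/5 ≈ -1.2387e+5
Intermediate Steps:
N(c) = 2*c/(22 + c) (N(c) = (2*c)/(22 + c) = 2*c/(22 + c))
((-169 - 1*143) + N(-12))*394 = ((-169 - 1*143) + 2*(-12)/(22 - 12))*394 = ((-169 - 143) + 2*(-12)/10)*394 = (-312 + 2*(-12)*(1/10))*394 = (-312 - 12/5)*394 = -1572/5*394 = -619368/5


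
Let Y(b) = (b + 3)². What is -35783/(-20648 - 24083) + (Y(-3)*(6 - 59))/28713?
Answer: 35783/44731 ≈ 0.79996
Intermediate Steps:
Y(b) = (3 + b)²
-35783/(-20648 - 24083) + (Y(-3)*(6 - 59))/28713 = -35783/(-20648 - 24083) + ((3 - 3)²*(6 - 59))/28713 = -35783/(-44731) + (0²*(-53))*(1/28713) = -35783*(-1/44731) + (0*(-53))*(1/28713) = 35783/44731 + 0*(1/28713) = 35783/44731 + 0 = 35783/44731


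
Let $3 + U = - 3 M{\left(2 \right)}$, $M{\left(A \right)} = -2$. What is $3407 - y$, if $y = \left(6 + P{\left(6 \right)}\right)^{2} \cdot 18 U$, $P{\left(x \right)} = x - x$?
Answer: $1463$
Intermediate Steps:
$P{\left(x \right)} = 0$
$U = 3$ ($U = -3 - -6 = -3 + 6 = 3$)
$y = 1944$ ($y = \left(6 + 0\right)^{2} \cdot 18 \cdot 3 = 6^{2} \cdot 18 \cdot 3 = 36 \cdot 18 \cdot 3 = 648 \cdot 3 = 1944$)
$3407 - y = 3407 - 1944 = 1463$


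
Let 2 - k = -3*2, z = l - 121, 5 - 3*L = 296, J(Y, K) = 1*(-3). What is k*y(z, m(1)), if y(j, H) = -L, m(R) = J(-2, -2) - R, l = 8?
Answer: 776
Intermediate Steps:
J(Y, K) = -3
L = -97 (L = 5/3 - ⅓*296 = 5/3 - 296/3 = -97)
m(R) = -3 - R
z = -113 (z = 8 - 121 = -113)
y(j, H) = 97 (y(j, H) = -1*(-97) = 97)
k = 8 (k = 2 - (-3)*2 = 2 - 1*(-6) = 2 + 6 = 8)
k*y(z, m(1)) = 8*97 = 776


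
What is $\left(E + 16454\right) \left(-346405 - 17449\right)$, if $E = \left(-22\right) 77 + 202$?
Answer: $-5443983548$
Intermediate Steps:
$E = -1492$ ($E = -1694 + 202 = -1492$)
$\left(E + 16454\right) \left(-346405 - 17449\right) = \left(-1492 + 16454\right) \left(-346405 - 17449\right) = 14962 \left(-363854\right) = -5443983548$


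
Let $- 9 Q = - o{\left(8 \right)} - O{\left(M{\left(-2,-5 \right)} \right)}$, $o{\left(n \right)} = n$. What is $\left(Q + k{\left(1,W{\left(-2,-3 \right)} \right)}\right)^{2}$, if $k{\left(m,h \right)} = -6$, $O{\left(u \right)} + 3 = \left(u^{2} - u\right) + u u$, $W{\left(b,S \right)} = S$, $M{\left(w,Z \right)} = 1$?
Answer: $\frac{256}{9} \approx 28.444$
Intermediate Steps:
$O{\left(u \right)} = -3 - u + 2 u^{2}$ ($O{\left(u \right)} = -3 + \left(\left(u^{2} - u\right) + u u\right) = -3 + \left(\left(u^{2} - u\right) + u^{2}\right) = -3 + \left(- u + 2 u^{2}\right) = -3 - u + 2 u^{2}$)
$Q = \frac{2}{3}$ ($Q = - \frac{\left(-1\right) 8 - \left(-3 - 1 + 2 \cdot 1^{2}\right)}{9} = - \frac{-8 - \left(-3 - 1 + 2 \cdot 1\right)}{9} = - \frac{-8 - \left(-3 - 1 + 2\right)}{9} = - \frac{-8 - -2}{9} = - \frac{-8 + 2}{9} = \left(- \frac{1}{9}\right) \left(-6\right) = \frac{2}{3} \approx 0.66667$)
$\left(Q + k{\left(1,W{\left(-2,-3 \right)} \right)}\right)^{2} = \left(\frac{2}{3} - 6\right)^{2} = \left(- \frac{16}{3}\right)^{2} = \frac{256}{9}$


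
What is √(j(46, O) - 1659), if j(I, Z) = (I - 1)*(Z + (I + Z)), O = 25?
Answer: √2661 ≈ 51.585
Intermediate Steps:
j(I, Z) = (-1 + I)*(I + 2*Z)
√(j(46, O) - 1659) = √((46² - 1*46 - 2*25 + 2*46*25) - 1659) = √((2116 - 46 - 50 + 2300) - 1659) = √(4320 - 1659) = √2661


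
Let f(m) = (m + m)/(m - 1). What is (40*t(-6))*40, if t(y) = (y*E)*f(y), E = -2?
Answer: 230400/7 ≈ 32914.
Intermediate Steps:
f(m) = 2*m/(-1 + m) (f(m) = (2*m)/(-1 + m) = 2*m/(-1 + m))
t(y) = -4*y²/(-1 + y) (t(y) = (y*(-2))*(2*y/(-1 + y)) = (-2*y)*(2*y/(-1 + y)) = -4*y²/(-1 + y))
(40*t(-6))*40 = (40*(-4*(-6)²/(-1 - 6)))*40 = (40*(-4*36/(-7)))*40 = (40*(-4*36*(-⅐)))*40 = (40*(144/7))*40 = (5760/7)*40 = 230400/7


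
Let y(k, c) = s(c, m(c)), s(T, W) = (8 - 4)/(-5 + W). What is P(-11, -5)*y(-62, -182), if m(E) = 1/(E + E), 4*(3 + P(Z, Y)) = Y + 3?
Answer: 5096/1821 ≈ 2.7985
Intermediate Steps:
P(Z, Y) = -9/4 + Y/4 (P(Z, Y) = -3 + (Y + 3)/4 = -3 + (3 + Y)/4 = -3 + (¾ + Y/4) = -9/4 + Y/4)
m(E) = 1/(2*E)
s(T, W) = 4/(-5 + W)
y(k, c) = 4/(-5 + 1/(2*c))
P(-11, -5)*y(-62, -182) = (-9/4 + (¼)*(-5))*(-8*(-182)/(-1 + 10*(-182))) = (-9/4 - 5/4)*(-8*(-182)/(-1 - 1820)) = -(-28)*(-182)/(-1821) = -(-28)*(-182)*(-1)/1821 = -7/2*(-1456/1821) = 5096/1821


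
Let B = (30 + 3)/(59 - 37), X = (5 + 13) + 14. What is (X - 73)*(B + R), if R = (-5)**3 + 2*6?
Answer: 9143/2 ≈ 4571.5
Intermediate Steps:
X = 32 (X = 18 + 14 = 32)
B = 3/2 (B = 33/22 = 33*(1/22) = 3/2 ≈ 1.5000)
R = -113 (R = -125 + 12 = -113)
(X - 73)*(B + R) = (32 - 73)*(3/2 - 113) = -41*(-223/2) = 9143/2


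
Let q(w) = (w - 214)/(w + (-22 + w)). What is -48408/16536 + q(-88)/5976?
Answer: -1193201569/407628936 ≈ -2.9272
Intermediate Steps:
q(w) = (-214 + w)/(-22 + 2*w)
-48408/16536 + q(-88)/5976 = -48408/16536 + ((-214 - 88)/(2*(-11 - 88)))/5976 = -48408*1/16536 + ((1/2)*(-302)/(-99))*(1/5976) = -2017/689 + ((1/2)*(-1/99)*(-302))*(1/5976) = -2017/689 + (151/99)*(1/5976) = -2017/689 + 151/591624 = -1193201569/407628936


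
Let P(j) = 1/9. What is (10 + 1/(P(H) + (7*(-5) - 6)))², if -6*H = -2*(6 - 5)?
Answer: 13476241/135424 ≈ 99.511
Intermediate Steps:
H = ⅓ (H = -(-1)*(6 - 5)/3 = -(-1)/3 = -⅙*(-2) = ⅓ ≈ 0.33333)
P(j) = ⅑
(10 + 1/(P(H) + (7*(-5) - 6)))² = (10 + 1/(⅑ + (7*(-5) - 6)))² = (10 + 1/(⅑ + (-35 - 6)))² = (10 + 1/(⅑ - 41))² = (10 + 1/(-368/9))² = (10 - 9/368)² = (3671/368)² = 13476241/135424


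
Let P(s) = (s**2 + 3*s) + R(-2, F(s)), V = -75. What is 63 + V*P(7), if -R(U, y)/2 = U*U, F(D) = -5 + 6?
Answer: -4587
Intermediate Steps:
F(D) = 1
R(U, y) = -2*U**2 (R(U, y) = -2*U*U = -2*U**2)
P(s) = -8 + s**2 + 3*s (P(s) = (s**2 + 3*s) - 2*(-2)**2 = (s**2 + 3*s) - 2*4 = (s**2 + 3*s) - 8 = -8 + s**2 + 3*s)
63 + V*P(7) = 63 - 75*(-8 + 7**2 + 3*7) = 63 - 75*(-8 + 49 + 21) = 63 - 75*62 = 63 - 4650 = -4587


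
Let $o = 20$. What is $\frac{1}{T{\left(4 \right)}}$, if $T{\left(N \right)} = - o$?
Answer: $- \frac{1}{20} \approx -0.05$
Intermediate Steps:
$T{\left(N \right)} = -20$ ($T{\left(N \right)} = \left(-1\right) 20 = -20$)
$\frac{1}{T{\left(4 \right)}} = \frac{1}{-20} = - \frac{1}{20}$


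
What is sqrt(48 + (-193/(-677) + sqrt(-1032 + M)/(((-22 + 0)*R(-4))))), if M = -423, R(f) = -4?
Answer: sqrt(42844557008 + 10083238*I*sqrt(1455))/29788 ≈ 6.9488 + 0.031189*I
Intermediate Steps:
sqrt(48 + (-193/(-677) + sqrt(-1032 + M)/(((-22 + 0)*R(-4))))) = sqrt(48 + (-193/(-677) + sqrt(-1032 - 423)/(((-22 + 0)*(-4))))) = sqrt(48 + (-193*(-1/677) + sqrt(-1455)/((-22*(-4))))) = sqrt(48 + (193/677 + (I*sqrt(1455))/88)) = sqrt(48 + (193/677 + (I*sqrt(1455))*(1/88))) = sqrt(48 + (193/677 + I*sqrt(1455)/88)) = sqrt(32689/677 + I*sqrt(1455)/88)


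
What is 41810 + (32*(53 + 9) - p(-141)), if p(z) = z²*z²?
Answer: -395210367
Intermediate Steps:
p(z) = z⁴
41810 + (32*(53 + 9) - p(-141)) = 41810 + (32*(53 + 9) - 1*(-141)⁴) = 41810 + (32*62 - 1*395254161) = 41810 + (1984 - 395254161) = 41810 - 395252177 = -395210367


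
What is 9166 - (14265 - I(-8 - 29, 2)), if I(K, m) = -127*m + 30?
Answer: -5323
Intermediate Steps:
I(K, m) = 30 - 127*m
9166 - (14265 - I(-8 - 29, 2)) = 9166 - (14265 - (30 - 127*2)) = 9166 - (14265 - (30 - 254)) = 9166 - (14265 - 1*(-224)) = 9166 - (14265 + 224) = 9166 - 1*14489 = 9166 - 14489 = -5323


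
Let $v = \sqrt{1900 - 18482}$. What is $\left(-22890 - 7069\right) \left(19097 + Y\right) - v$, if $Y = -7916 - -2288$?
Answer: $-403517771 - i \sqrt{16582} \approx -4.0352 \cdot 10^{8} - 128.77 i$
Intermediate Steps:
$Y = -5628$ ($Y = -7916 + 2288 = -5628$)
$v = i \sqrt{16582}$ ($v = \sqrt{-16582} = i \sqrt{16582} \approx 128.77 i$)
$\left(-22890 - 7069\right) \left(19097 + Y\right) - v = \left(-22890 - 7069\right) \left(19097 - 5628\right) - i \sqrt{16582} = \left(-29959\right) 13469 - i \sqrt{16582} = -403517771 - i \sqrt{16582}$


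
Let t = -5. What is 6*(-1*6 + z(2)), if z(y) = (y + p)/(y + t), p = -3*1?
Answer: -34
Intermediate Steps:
p = -3
z(y) = (-3 + y)/(-5 + y) (z(y) = (y - 3)/(y - 5) = (-3 + y)/(-5 + y))
6*(-1*6 + z(2)) = 6*(-1*6 + (-3 + 2)/(-5 + 2)) = 6*(-6 - 1/(-3)) = 6*(-6 - ⅓*(-1)) = 6*(-6 + ⅓) = 6*(-17/3) = -34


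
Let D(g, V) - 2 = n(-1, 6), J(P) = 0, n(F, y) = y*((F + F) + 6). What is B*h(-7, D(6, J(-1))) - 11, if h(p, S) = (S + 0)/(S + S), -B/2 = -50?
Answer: 39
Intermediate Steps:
B = 100 (B = -2*(-50) = 100)
n(F, y) = y*(6 + 2*F) (n(F, y) = y*(2*F + 6) = y*(6 + 2*F))
D(g, V) = 26 (D(g, V) = 2 + 2*6*(3 - 1) = 2 + 2*6*2 = 2 + 24 = 26)
h(p, S) = ½ (h(p, S) = S/((2*S)) = S*(1/(2*S)) = ½)
B*h(-7, D(6, J(-1))) - 11 = 100*(½) - 11 = 50 - 11 = 39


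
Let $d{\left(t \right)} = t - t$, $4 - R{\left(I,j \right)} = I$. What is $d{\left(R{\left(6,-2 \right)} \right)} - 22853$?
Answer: $-22853$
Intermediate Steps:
$R{\left(I,j \right)} = 4 - I$
$d{\left(t \right)} = 0$
$d{\left(R{\left(6,-2 \right)} \right)} - 22853 = 0 - 22853 = -22853$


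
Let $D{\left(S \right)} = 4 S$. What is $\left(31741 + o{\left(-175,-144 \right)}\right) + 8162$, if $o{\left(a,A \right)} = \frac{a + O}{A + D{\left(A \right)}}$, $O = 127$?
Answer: $\frac{598546}{15} \approx 39903.0$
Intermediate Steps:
$o{\left(a,A \right)} = \frac{127 + a}{5 A}$ ($o{\left(a,A \right)} = \frac{a + 127}{A + 4 A} = \frac{127 + a}{5 A}$)
$\left(31741 + o{\left(-175,-144 \right)}\right) + 8162 = \left(31741 + \frac{127 - 175}{5 \left(-144\right)}\right) + 8162 = \left(31741 + \frac{1}{5} \left(- \frac{1}{144}\right) \left(-48\right)\right) + 8162 = \left(31741 + \frac{1}{15}\right) + 8162 = \frac{476116}{15} + 8162 = \frac{598546}{15}$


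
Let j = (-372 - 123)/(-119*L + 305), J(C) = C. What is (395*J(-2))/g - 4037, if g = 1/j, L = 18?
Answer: -709729/167 ≈ -4249.9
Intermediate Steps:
j = 45/167 (j = (-372 - 123)/(-119*18 + 305) = -495/(-2142 + 305) = -495/(-1837) = -495*(-1/1837) = 45/167 ≈ 0.26946)
g = 167/45 (g = 1/(45/167) = 167/45 ≈ 3.7111)
(395*J(-2))/g - 4037 = (395*(-2))/(167/45) - 4037 = -790*45/167 - 4037 = -35550/167 - 4037 = -709729/167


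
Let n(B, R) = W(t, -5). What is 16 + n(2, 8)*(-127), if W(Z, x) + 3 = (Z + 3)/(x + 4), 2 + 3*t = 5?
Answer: 905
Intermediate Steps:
t = 1 (t = -⅔ + (⅓)*5 = -⅔ + 5/3 = 1)
W(Z, x) = -3 + (3 + Z)/(4 + x) (W(Z, x) = -3 + (Z + 3)/(x + 4) = -3 + (3 + Z)/(4 + x))
n(B, R) = -7 (n(B, R) = (-9 + 1 - 3*(-5))/(4 - 5) = (-9 + 1 + 15)/(-1) = -1*7 = -7)
16 + n(2, 8)*(-127) = 16 - 7*(-127) = 16 + 889 = 905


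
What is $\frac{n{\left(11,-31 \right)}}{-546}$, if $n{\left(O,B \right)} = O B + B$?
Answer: $\frac{62}{91} \approx 0.68132$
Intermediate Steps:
$n{\left(O,B \right)} = B + B O$ ($n{\left(O,B \right)} = B O + B = B + B O$)
$\frac{n{\left(11,-31 \right)}}{-546} = \frac{\left(-31\right) \left(1 + 11\right)}{-546} = \left(-31\right) 12 \left(- \frac{1}{546}\right) = \left(-372\right) \left(- \frac{1}{546}\right) = \frac{62}{91}$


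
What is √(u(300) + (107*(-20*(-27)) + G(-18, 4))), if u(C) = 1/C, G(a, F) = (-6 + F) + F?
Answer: √52003803/30 ≈ 240.38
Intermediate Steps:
G(a, F) = -6 + 2*F
√(u(300) + (107*(-20*(-27)) + G(-18, 4))) = √(1/300 + (107*(-20*(-27)) + (-6 + 2*4))) = √(1/300 + (107*540 + (-6 + 8))) = √(1/300 + (57780 + 2)) = √(1/300 + 57782) = √(17334601/300) = √52003803/30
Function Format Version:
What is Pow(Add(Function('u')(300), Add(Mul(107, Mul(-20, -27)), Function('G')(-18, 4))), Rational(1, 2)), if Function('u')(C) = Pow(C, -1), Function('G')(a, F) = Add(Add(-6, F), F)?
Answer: Mul(Rational(1, 30), Pow(52003803, Rational(1, 2))) ≈ 240.38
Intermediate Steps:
Function('G')(a, F) = Add(-6, Mul(2, F))
Pow(Add(Function('u')(300), Add(Mul(107, Mul(-20, -27)), Function('G')(-18, 4))), Rational(1, 2)) = Pow(Add(Pow(300, -1), Add(Mul(107, Mul(-20, -27)), Add(-6, Mul(2, 4)))), Rational(1, 2)) = Pow(Add(Rational(1, 300), Add(Mul(107, 540), Add(-6, 8))), Rational(1, 2)) = Pow(Add(Rational(1, 300), Add(57780, 2)), Rational(1, 2)) = Pow(Add(Rational(1, 300), 57782), Rational(1, 2)) = Pow(Rational(17334601, 300), Rational(1, 2)) = Mul(Rational(1, 30), Pow(52003803, Rational(1, 2)))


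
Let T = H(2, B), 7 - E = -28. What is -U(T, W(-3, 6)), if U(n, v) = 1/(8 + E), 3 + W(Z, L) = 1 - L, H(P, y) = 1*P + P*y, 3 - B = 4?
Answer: -1/43 ≈ -0.023256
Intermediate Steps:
B = -1 (B = 3 - 1*4 = 3 - 4 = -1)
H(P, y) = P + P*y
E = 35 (E = 7 - 1*(-28) = 7 + 28 = 35)
W(Z, L) = -2 - L (W(Z, L) = -3 + (1 - L) = -2 - L)
T = 0 (T = 2*(1 - 1) = 2*0 = 0)
U(n, v) = 1/43 (U(n, v) = 1/(8 + 35) = 1/43)
-U(T, W(-3, 6)) = -1*1/43 = -1/43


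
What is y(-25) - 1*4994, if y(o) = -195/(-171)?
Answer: -284593/57 ≈ -4992.9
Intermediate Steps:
y(o) = 65/57 (y(o) = -195*(-1/171) = 65/57)
y(-25) - 1*4994 = 65/57 - 1*4994 = 65/57 - 4994 = -284593/57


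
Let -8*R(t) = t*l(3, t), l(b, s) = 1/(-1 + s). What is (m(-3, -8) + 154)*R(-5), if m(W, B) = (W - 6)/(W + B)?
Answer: -8515/528 ≈ -16.127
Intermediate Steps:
R(t) = -t/(8*(-1 + t))
m(W, B) = (-6 + W)/(B + W)
(m(-3, -8) + 154)*R(-5) = ((-6 - 3)/(-8 - 3) + 154)*(-1*(-5)/(-8 + 8*(-5))) = (-9/(-11) + 154)*(-1*(-5)/(-8 - 40)) = (-1/11*(-9) + 154)*(-1*(-5)/(-48)) = (9/11 + 154)*(-1*(-5)*(-1/48)) = (1703/11)*(-5/48) = -8515/528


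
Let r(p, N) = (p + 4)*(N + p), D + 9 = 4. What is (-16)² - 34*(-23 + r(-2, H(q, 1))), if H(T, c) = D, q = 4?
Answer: 1514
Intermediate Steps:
D = -5 (D = -9 + 4 = -5)
H(T, c) = -5
r(p, N) = (4 + p)*(N + p)
(-16)² - 34*(-23 + r(-2, H(q, 1))) = (-16)² - 34*(-23 + ((-2)² + 4*(-5) + 4*(-2) - 5*(-2))) = 256 - 34*(-23 + (4 - 20 - 8 + 10)) = 256 - 34*(-23 - 14) = 256 - 34*(-37) = 256 - 1*(-1258) = 256 + 1258 = 1514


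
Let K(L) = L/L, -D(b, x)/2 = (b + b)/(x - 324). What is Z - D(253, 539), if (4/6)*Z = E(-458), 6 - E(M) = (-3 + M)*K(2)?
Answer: 303239/430 ≈ 705.21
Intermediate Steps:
D(b, x) = -4*b/(-324 + x) (D(b, x) = -2*(b + b)/(x - 324) = -2*2*b/(-324 + x) = -4*b/(-324 + x))
K(L) = 1
E(M) = 9 - M (E(M) = 6 - (-3 + M) = 6 + (3 - M) = 9 - M)
Z = 1401/2 (Z = 3*(9 - 1*(-458))/2 = 3*(9 + 458)/2 = (3/2)*467 = 1401/2 ≈ 700.50)
Z - D(253, 539) = 1401/2 - (-4)*253/(-324 + 539) = 1401/2 - (-4)*253/215 = 1401/2 - 1*(-1012/215) = 1401/2 + 1012/215 = 303239/430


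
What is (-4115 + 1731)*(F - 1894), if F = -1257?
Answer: 7511984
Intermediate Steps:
(-4115 + 1731)*(F - 1894) = (-4115 + 1731)*(-1257 - 1894) = -2384*(-3151) = 7511984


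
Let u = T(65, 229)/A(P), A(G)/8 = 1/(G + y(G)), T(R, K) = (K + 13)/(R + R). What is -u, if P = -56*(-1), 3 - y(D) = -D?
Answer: -2783/104 ≈ -26.760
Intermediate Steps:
T(R, K) = (13 + K)/(2*R) (T(R, K) = (13 + K)/((2*R)) = (13 + K)*(1/(2*R)) = (13 + K)/(2*R))
y(D) = 3 + D (y(D) = 3 - (-1)*D = 3 + D)
P = 56
A(G) = 8/(3 + 2*G) (A(G) = 8/(G + (3 + G)) = 8/(3 + 2*G))
u = 2783/104 (u = ((½)*(13 + 229)/65)/((8/(3 + 2*56))) = ((½)*(1/65)*242)/((8/(3 + 112))) = 121/(65*((8/115))) = 121/(65*((8*(1/115)))) = 121/(65*(8/115)) = (121/65)*(115/8) = 2783/104 ≈ 26.760)
-u = -1*2783/104 = -2783/104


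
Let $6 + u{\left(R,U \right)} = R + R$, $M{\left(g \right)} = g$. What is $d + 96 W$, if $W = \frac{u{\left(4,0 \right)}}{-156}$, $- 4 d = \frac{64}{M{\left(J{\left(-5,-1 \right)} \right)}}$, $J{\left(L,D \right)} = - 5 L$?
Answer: $- \frac{608}{325} \approx -1.8708$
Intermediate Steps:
$u{\left(R,U \right)} = -6 + 2 R$ ($u{\left(R,U \right)} = -6 + \left(R + R\right) = -6 + 2 R$)
$d = - \frac{16}{25}$ ($d = - \frac{64 \frac{1}{\left(-5\right) \left(-5\right)}}{4} = - \frac{64 \cdot \frac{1}{25}}{4} = \left(- \frac{1}{4}\right) \frac{64}{25} = - \frac{16}{25} \approx -0.64$)
$W = - \frac{1}{78}$ ($W = \frac{-6 + 2 \cdot 4}{-156} = \left(-6 + 8\right) \left(- \frac{1}{156}\right) = 2 \left(- \frac{1}{156}\right) = - \frac{1}{78} \approx -0.012821$)
$d + 96 W = - \frac{16}{25} + 96 \left(- \frac{1}{78}\right) = - \frac{16}{25} - \frac{16}{13} = - \frac{608}{325}$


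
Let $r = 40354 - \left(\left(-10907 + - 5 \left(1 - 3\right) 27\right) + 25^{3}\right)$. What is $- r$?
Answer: $-35366$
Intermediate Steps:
$r = 35366$ ($r = 40354 - \left(\left(-10907 + \left(-5\right) \left(-2\right) 27\right) + 15625\right) = 40354 - \left(\left(-10907 + 10 \cdot 27\right) + 15625\right) = 40354 - \left(\left(-10907 + 270\right) + 15625\right) = 40354 - \left(-10637 + 15625\right) = 40354 - 4988 = 35366$)
$- r = \left(-1\right) 35366 = -35366$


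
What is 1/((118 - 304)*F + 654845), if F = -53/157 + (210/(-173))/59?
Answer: 1602499/1049495210681 ≈ 1.5269e-6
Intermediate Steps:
F = -573941/1602499 (F = -53*1/157 + (210*(-1/173))*(1/59) = -53/157 - 210/173*1/59 = -53/157 - 210/10207 = -573941/1602499 ≈ -0.35815)
1/((118 - 304)*F + 654845) = 1/((118 - 304)*(-573941/1602499) + 654845) = 1/(-186*(-573941/1602499) + 654845) = 1/(106753026/1602499 + 654845) = 1/(1049495210681/1602499) = 1602499/1049495210681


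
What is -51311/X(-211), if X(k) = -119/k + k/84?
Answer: 909436164/34525 ≈ 26341.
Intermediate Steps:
X(k) = -119/k + k/84 (X(k) = -119/k + k*(1/84) = -119/k + k/84)
-51311/X(-211) = -51311/(-119/(-211) + (1/84)*(-211)) = -51311/(-119*(-1/211) - 211/84) = -51311/(119/211 - 211/84) = -51311/(-34525/17724) = -51311*(-17724/34525) = 909436164/34525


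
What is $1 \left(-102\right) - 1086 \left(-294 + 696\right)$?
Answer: $-436674$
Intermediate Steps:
$1 \left(-102\right) - 1086 \left(-294 + 696\right) = -102 - 436572 = -436674$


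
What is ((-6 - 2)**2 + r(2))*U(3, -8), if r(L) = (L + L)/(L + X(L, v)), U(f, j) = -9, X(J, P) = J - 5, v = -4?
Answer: -540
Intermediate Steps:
X(J, P) = -5 + J
r(L) = 2*L/(-5 + 2*L) (r(L) = (L + L)/(L + (-5 + L)) = (2*L)/(-5 + 2*L) = 2*L/(-5 + 2*L))
((-6 - 2)**2 + r(2))*U(3, -8) = ((-6 - 2)**2 + 2*2/(-5 + 2*2))*(-9) = ((-8)**2 + 2*2/(-5 + 4))*(-9) = (64 + 2*2/(-1))*(-9) = (64 + 2*2*(-1))*(-9) = (64 - 4)*(-9) = 60*(-9) = -540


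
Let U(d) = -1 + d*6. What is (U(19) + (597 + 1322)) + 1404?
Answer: 3436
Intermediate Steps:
U(d) = -1 + 6*d
(U(19) + (597 + 1322)) + 1404 = ((-1 + 6*19) + (597 + 1322)) + 1404 = ((-1 + 114) + 1919) + 1404 = (113 + 1919) + 1404 = 2032 + 1404 = 3436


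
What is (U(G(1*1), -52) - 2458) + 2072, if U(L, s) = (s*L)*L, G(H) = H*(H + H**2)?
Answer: -594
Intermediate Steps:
U(L, s) = s*L**2 (U(L, s) = (L*s)*L = s*L**2)
(U(G(1*1), -52) - 2458) + 2072 = (-52*(1 + 1*1)**2 - 2458) + 2072 = (-52*(1 + 1)**2 - 2458) + 2072 = (-52*(1*2)**2 - 2458) + 2072 = (-52*2**2 - 2458) + 2072 = (-52*4 - 2458) + 2072 = (-208 - 2458) + 2072 = -2666 + 2072 = -594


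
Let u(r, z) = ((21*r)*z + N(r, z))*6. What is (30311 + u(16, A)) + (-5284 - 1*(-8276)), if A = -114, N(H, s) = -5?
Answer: -196551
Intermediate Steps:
u(r, z) = -30 + 126*r*z (u(r, z) = ((21*r)*z - 5)*6 = (21*r*z - 5)*6 = (-5 + 21*r*z)*6 = -30 + 126*r*z)
(30311 + u(16, A)) + (-5284 - 1*(-8276)) = (30311 + (-30 + 126*16*(-114))) + (-5284 - 1*(-8276)) = (30311 + (-30 - 229824)) + (-5284 + 8276) = (30311 - 229854) + 2992 = -199543 + 2992 = -196551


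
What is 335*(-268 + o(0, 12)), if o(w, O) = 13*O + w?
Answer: -37520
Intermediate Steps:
o(w, O) = w + 13*O
335*(-268 + o(0, 12)) = 335*(-268 + (0 + 13*12)) = 335*(-268 + (0 + 156)) = 335*(-268 + 156) = 335*(-112) = -37520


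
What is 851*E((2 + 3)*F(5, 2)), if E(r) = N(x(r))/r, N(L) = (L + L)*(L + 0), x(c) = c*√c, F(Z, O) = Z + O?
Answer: 2084950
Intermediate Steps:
F(Z, O) = O + Z
x(c) = c^(3/2)
N(L) = 2*L² (N(L) = (2*L)*L = 2*L²)
E(r) = 2*r² (E(r) = (2*(r^(3/2))²)/r = (2*r³)/r = 2*r²)
851*E((2 + 3)*F(5, 2)) = 851*(2*((2 + 3)*(2 + 5))²) = 851*(2*(5*7)²) = 851*(2*35²) = 851*(2*1225) = 851*2450 = 2084950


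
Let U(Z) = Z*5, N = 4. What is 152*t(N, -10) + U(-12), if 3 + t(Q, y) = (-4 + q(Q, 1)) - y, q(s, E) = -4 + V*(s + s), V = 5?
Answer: 5868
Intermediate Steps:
q(s, E) = -4 + 10*s (q(s, E) = -4 + 5*(s + s) = -4 + 5*(2*s) = -4 + 10*s)
t(Q, y) = -11 - y + 10*Q (t(Q, y) = -3 + ((-4 + (-4 + 10*Q)) - y) = -3 + ((-8 + 10*Q) - y) = -3 + (-8 - y + 10*Q) = -11 - y + 10*Q)
U(Z) = 5*Z
152*t(N, -10) + U(-12) = 152*(-11 - 1*(-10) + 10*4) + 5*(-12) = 152*(-11 + 10 + 40) - 60 = 152*39 - 60 = 5928 - 60 = 5868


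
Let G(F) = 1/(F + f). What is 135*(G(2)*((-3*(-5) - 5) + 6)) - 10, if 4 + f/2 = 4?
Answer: 1070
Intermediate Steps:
f = 0 (f = -8 + 2*4 = -8 + 8 = 0)
G(F) = 1/F (G(F) = 1/(F + 0) = 1/F)
135*(G(2)*((-3*(-5) - 5) + 6)) - 10 = 135*(((-3*(-5) - 5) + 6)/2) - 10 = 135*(((15 - 5) + 6)/2) - 10 = 135*((10 + 6)/2) - 10 = 135*((½)*16) - 10 = 135*8 - 10 = 1080 - 10 = 1070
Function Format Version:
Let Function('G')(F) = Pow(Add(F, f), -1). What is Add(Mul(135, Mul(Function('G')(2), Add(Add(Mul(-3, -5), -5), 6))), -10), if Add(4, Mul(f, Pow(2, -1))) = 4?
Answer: 1070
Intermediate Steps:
f = 0 (f = Add(-8, Mul(2, 4)) = Add(-8, 8) = 0)
Function('G')(F) = Pow(F, -1) (Function('G')(F) = Pow(Add(F, 0), -1) = Pow(F, -1))
Add(Mul(135, Mul(Function('G')(2), Add(Add(Mul(-3, -5), -5), 6))), -10) = Add(Mul(135, Mul(Pow(2, -1), Add(Add(Mul(-3, -5), -5), 6))), -10) = Add(Mul(135, Mul(Rational(1, 2), Add(Add(15, -5), 6))), -10) = Add(Mul(135, Mul(Rational(1, 2), Add(10, 6))), -10) = Add(Mul(135, Mul(Rational(1, 2), 16)), -10) = Add(Mul(135, 8), -10) = Add(1080, -10) = 1070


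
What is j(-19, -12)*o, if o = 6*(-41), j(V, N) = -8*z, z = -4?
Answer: -7872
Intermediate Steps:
j(V, N) = 32 (j(V, N) = -8*(-4) = 32)
o = -246
j(-19, -12)*o = 32*(-246) = -7872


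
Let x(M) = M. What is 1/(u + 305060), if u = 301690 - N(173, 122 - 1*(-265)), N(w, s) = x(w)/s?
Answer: 387/234812077 ≈ 1.6481e-6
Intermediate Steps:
N(w, s) = w/s
u = 116753857/387 (u = 301690 - 173/(122 - 1*(-265)) = 301690 - 173/(122 + 265) = 301690 - 173/387 = 116753857/387 ≈ 3.0169e+5)
1/(u + 305060) = 1/(116753857/387 + 305060) = 1/(234812077/387) = 387/234812077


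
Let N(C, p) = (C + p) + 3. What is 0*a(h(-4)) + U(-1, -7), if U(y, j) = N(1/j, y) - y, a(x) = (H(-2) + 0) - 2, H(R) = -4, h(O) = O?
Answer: 20/7 ≈ 2.8571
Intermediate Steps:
N(C, p) = 3 + C + p
a(x) = -6 (a(x) = (-4 + 0) - 2 = -4 - 2 = -6)
U(y, j) = 3 + 1/j (U(y, j) = (3 + 1/j + y) - y = (3 + y + 1/j) - y = 3 + 1/j)
0*a(h(-4)) + U(-1, -7) = 0*(-6) + (3 + 1/(-7)) = 0 + (3 - ⅐) = 0 + 20/7 = 20/7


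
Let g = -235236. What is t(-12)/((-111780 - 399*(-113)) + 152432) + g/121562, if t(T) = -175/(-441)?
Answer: -90759830243/46901719431 ≈ -1.9351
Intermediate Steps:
t(T) = 25/63 (t(T) = -175*(-1/441) = 25/63)
t(-12)/((-111780 - 399*(-113)) + 152432) + g/121562 = 25/(63*((-111780 - 399*(-113)) + 152432)) - 235236/121562 = 25/(63*((-111780 + 45087) + 152432)) - 235236*1/121562 = 25/(63*(-66693 + 152432)) - 117618/60781 = (25/63)/85739 - 117618/60781 = (25/63)*(1/85739) - 117618/60781 = 25/5401557 - 117618/60781 = -90759830243/46901719431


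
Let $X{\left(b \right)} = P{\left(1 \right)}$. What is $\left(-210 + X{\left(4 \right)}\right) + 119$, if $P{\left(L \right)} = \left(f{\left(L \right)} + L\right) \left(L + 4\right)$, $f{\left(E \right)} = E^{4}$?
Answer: $-81$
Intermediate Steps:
$P{\left(L \right)} = \left(4 + L\right) \left(L + L^{4}\right)$ ($P{\left(L \right)} = \left(L^{4} + L\right) \left(L + 4\right) = \left(L + L^{4}\right) \left(4 + L\right) = \left(4 + L\right) \left(L + L^{4}\right)$)
$X{\left(b \right)} = 10$ ($X{\left(b \right)} = 1 \left(4 + 1 + 1^{4} + 4 \cdot 1^{3}\right) = 1 \left(4 + 1 + 1 + 4 \cdot 1\right) = 1 \left(4 + 1 + 1 + 4\right) = 1 \cdot 10 = 10$)
$\left(-210 + X{\left(4 \right)}\right) + 119 = \left(-210 + 10\right) + 119 = -200 + 119 = -81$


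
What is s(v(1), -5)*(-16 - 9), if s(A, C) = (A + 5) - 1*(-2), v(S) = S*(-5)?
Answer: -50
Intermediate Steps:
v(S) = -5*S
s(A, C) = 7 + A (s(A, C) = (5 + A) + 2 = 7 + A)
s(v(1), -5)*(-16 - 9) = (7 - 5*1)*(-16 - 9) = (7 - 5)*(-25) = 2*(-25) = -50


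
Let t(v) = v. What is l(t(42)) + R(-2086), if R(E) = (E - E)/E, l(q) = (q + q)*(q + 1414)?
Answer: 122304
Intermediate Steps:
l(q) = 2*q*(1414 + q) (l(q) = (2*q)*(1414 + q) = 2*q*(1414 + q))
R(E) = 0 (R(E) = 0/E = 0)
l(t(42)) + R(-2086) = 2*42*(1414 + 42) + 0 = 2*42*1456 + 0 = 122304 + 0 = 122304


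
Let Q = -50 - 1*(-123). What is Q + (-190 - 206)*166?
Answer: -65663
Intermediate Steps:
Q = 73 (Q = -50 + 123 = 73)
Q + (-190 - 206)*166 = 73 + (-190 - 206)*166 = 73 - 396*166 = 73 - 65736 = -65663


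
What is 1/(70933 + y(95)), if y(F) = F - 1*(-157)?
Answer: 1/71185 ≈ 1.4048e-5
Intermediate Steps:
y(F) = 157 + F (y(F) = F + 157 = 157 + F)
1/(70933 + y(95)) = 1/(70933 + (157 + 95)) = 1/(70933 + 252) = 1/71185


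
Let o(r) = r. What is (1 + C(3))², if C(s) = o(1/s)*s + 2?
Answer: 16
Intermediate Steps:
C(s) = 3 (C(s) = s/s + 2 = 1 + 2 = 3)
(1 + C(3))² = (1 + 3)² = 4² = 16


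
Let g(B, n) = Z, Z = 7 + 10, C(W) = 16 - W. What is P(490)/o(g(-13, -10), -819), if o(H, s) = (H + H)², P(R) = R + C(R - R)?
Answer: 253/578 ≈ 0.43772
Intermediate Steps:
Z = 17
g(B, n) = 17
P(R) = 16 + R (P(R) = R + (16 - (R - R)) = R + (16 - 1*0) = R + (16 + 0) = R + 16 = 16 + R)
o(H, s) = 4*H² (o(H, s) = (2*H)² = 4*H²)
P(490)/o(g(-13, -10), -819) = (16 + 490)/((4*17²)) = 506/((4*289)) = 506/1156 = 506*(1/1156) = 253/578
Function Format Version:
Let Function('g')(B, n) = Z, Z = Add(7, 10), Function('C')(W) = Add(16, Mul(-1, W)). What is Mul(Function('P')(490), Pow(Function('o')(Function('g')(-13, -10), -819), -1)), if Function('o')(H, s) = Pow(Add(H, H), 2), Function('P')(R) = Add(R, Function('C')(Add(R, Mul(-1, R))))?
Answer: Rational(253, 578) ≈ 0.43772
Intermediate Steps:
Z = 17
Function('g')(B, n) = 17
Function('P')(R) = Add(16, R) (Function('P')(R) = Add(R, Add(16, Mul(-1, Add(R, Mul(-1, R))))) = Add(R, Add(16, Mul(-1, 0))) = Add(R, Add(16, 0)) = Add(R, 16) = Add(16, R))
Function('o')(H, s) = Mul(4, Pow(H, 2)) (Function('o')(H, s) = Pow(Mul(2, H), 2) = Mul(4, Pow(H, 2)))
Mul(Function('P')(490), Pow(Function('o')(Function('g')(-13, -10), -819), -1)) = Mul(Add(16, 490), Pow(Mul(4, Pow(17, 2)), -1)) = Mul(506, Pow(Mul(4, 289), -1)) = Mul(506, Pow(1156, -1)) = Mul(506, Rational(1, 1156)) = Rational(253, 578)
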